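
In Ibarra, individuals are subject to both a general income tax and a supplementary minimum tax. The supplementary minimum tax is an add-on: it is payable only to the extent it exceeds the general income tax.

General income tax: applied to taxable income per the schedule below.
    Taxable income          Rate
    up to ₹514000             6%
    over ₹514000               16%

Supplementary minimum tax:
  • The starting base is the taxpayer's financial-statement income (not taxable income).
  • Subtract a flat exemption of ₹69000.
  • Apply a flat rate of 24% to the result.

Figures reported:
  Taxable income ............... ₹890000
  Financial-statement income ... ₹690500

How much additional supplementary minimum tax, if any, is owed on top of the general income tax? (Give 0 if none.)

Supplementary minimum tax:
  Base (financial-statement income): ₹690500
  Less exemption ₹69000 → base ₹621500
  ₹621500 × 24% = ₹149160

General income tax:
  ₹514000 × 6% = ₹30840
  ₹376000 × 16% = ₹60160
  → ₹91000

Excess of supplementary minimum tax over general income tax: ₹149160 − ₹91000 = ₹58160.

₹58160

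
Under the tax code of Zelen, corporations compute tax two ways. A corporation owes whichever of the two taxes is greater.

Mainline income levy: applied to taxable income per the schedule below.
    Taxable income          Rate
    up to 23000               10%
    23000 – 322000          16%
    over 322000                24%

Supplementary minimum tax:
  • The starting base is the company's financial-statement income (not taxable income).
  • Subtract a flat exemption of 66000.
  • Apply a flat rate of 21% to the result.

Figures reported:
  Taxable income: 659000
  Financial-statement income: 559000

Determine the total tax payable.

131020

Mainline income levy:
  23000 × 10% = 2300
  299000 × 16% = 47840
  337000 × 24% = 80880
  → 131020

Supplementary minimum tax:
  Base (financial-statement income): 559000
  Less exemption 66000 → base 493000
  493000 × 21% = 103530

131020 > 103530, so the mainline income levy governs.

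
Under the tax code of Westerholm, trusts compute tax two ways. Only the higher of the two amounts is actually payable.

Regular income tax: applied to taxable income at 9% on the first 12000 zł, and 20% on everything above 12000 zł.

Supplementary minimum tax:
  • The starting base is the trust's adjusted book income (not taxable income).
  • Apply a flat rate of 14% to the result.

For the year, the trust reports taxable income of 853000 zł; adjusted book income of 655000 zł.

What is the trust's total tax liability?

169280 zł

Supplementary minimum tax:
  Base (adjusted book income): 655000 zł
  655000 zł × 14% = 91700 zł

Regular income tax:
  12000 zł × 9% = 1080 zł
  841000 zł × 20% = 168200 zł
  → 169280 zł

169280 zł > 91700 zł, so the regular income tax governs.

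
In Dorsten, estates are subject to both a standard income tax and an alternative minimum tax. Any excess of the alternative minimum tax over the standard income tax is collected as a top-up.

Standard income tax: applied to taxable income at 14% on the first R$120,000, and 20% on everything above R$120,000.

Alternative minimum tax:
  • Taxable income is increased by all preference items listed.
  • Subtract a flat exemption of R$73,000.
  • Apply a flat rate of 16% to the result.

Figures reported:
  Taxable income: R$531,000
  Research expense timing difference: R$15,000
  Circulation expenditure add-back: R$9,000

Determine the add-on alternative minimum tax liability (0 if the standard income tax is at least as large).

Alternative minimum tax:
  Adjusted income: R$531,000 + R$15,000 + R$9,000 = R$555,000
  Less exemption R$73,000 → base R$482,000
  R$482,000 × 16% = R$77,120

Standard income tax:
  R$120,000 × 14% = R$16,800
  R$411,000 × 20% = R$82,200
  → R$99,000

R$77,120 ≤ R$99,000, so no add-on is due.

R$0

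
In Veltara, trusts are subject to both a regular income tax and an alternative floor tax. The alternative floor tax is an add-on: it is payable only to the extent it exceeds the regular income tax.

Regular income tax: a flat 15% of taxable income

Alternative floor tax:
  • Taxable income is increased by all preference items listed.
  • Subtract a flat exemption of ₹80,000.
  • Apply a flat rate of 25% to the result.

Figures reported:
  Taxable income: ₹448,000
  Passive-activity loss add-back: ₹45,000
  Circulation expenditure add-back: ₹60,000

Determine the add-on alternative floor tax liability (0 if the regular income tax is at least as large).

Regular income tax:
  ₹448,000 × 15% = ₹67,200

Alternative floor tax:
  Adjusted income: ₹448,000 + ₹45,000 + ₹60,000 = ₹553,000
  Less exemption ₹80,000 → base ₹473,000
  ₹473,000 × 25% = ₹118,250

Excess of alternative floor tax over regular income tax: ₹118,250 − ₹67,200 = ₹51,050.

₹51,050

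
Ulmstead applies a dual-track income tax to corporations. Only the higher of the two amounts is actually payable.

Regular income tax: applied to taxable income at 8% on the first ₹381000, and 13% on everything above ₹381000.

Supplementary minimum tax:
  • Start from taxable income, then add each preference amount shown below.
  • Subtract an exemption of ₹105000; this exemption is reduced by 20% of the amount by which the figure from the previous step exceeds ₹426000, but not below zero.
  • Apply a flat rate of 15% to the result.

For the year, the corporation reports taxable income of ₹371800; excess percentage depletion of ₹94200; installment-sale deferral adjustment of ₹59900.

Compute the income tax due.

₹66132

Regular income tax:
  ₹371800 × 8% = ₹29744

Supplementary minimum tax:
  Adjusted income: ₹371800 + ₹94200 + ₹59900 = ₹525900
  Exemption: ₹105000 − 20% × (₹525900 − ₹426000) = ₹105000 − ₹19980 = ₹85020
  Base: ₹525900 − ₹85020 = ₹440880
  ₹440880 × 15% = ₹66132

₹66132 > ₹29744, so the supplementary minimum tax is the binding amount.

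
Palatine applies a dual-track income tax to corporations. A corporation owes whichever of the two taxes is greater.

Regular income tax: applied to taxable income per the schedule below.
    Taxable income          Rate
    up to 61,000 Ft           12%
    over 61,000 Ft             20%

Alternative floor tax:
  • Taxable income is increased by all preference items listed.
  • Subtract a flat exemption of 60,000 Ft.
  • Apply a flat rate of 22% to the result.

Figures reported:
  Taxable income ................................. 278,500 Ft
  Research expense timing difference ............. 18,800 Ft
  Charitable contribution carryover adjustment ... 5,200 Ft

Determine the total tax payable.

Regular income tax:
  61,000 Ft × 12% = 7,320 Ft
  217,500 Ft × 20% = 43,500 Ft
  → 50,820 Ft

Alternative floor tax:
  Adjusted income: 278,500 Ft + 18,800 Ft + 5,200 Ft = 302,500 Ft
  Less exemption 60,000 Ft → base 242,500 Ft
  242,500 Ft × 22% = 53,350 Ft

53,350 Ft > 50,820 Ft, so the alternative floor tax is the binding amount.

53,350 Ft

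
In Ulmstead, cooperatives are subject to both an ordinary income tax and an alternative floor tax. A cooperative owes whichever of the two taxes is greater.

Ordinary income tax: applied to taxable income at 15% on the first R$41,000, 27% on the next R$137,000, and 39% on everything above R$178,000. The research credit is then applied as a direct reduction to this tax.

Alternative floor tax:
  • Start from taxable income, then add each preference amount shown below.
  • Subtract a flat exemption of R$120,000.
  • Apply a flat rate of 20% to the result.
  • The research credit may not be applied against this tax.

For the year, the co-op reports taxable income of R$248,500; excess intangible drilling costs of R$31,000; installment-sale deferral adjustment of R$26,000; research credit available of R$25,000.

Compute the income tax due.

R$45,635

Ordinary income tax:
  R$41,000 × 15% = R$6,150
  R$137,000 × 27% = R$36,990
  R$70,500 × 39% = R$27,495
  → R$70,635
  Less research credit R$25,000 → R$45,635

Alternative floor tax:
  Adjusted income: R$248,500 + R$31,000 + R$26,000 = R$305,500
  Less exemption R$120,000 → base R$185,500
  R$185,500 × 20% = R$37,100

R$45,635 > R$37,100, so the ordinary income tax governs.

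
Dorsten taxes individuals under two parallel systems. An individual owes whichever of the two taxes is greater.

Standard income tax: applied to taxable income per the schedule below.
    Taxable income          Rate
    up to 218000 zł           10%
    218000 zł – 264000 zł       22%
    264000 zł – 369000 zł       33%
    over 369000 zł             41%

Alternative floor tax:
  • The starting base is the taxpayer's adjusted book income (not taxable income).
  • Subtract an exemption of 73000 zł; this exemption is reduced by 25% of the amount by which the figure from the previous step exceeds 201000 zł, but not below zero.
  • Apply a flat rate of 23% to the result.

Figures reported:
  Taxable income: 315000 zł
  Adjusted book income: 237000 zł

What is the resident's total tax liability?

48750 zł

Alternative floor tax:
  Base (adjusted book income): 237000 zł
  Exemption: 73000 zł − 25% × (237000 zł − 201000 zł) = 73000 zł − 9000 zł = 64000 zł
  Base: 237000 zł − 64000 zł = 173000 zł
  173000 zł × 23% = 39790 zł

Standard income tax:
  218000 zł × 10% = 21800 zł
  46000 zł × 22% = 10120 zł
  51000 zł × 33% = 16830 zł
  → 48750 zł

48750 zł > 39790 zł, so the standard income tax governs.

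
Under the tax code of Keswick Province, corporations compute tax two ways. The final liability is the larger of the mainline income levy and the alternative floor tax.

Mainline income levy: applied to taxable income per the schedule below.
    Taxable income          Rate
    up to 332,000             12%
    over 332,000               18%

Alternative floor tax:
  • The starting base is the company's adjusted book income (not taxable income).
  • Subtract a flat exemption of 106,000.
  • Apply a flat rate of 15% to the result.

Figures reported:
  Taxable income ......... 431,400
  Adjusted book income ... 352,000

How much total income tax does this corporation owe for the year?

Mainline income levy:
  332,000 × 12% = 39,840
  99,400 × 18% = 17,892
  → 57,732

Alternative floor tax:
  Base (adjusted book income): 352,000
  Less exemption 106,000 → base 246,000
  246,000 × 15% = 36,900

57,732 > 36,900, so the mainline income levy governs.

57,732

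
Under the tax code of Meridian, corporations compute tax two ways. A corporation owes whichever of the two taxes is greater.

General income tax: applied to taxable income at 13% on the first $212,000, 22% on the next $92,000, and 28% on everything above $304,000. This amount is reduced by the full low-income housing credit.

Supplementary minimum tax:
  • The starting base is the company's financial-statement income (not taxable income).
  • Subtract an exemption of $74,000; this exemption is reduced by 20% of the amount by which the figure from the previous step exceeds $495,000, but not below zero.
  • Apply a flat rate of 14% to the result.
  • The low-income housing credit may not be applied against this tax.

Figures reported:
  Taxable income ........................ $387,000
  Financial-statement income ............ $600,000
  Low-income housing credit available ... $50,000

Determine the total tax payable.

Supplementary minimum tax:
  Base (financial-statement income): $600,000
  Exemption: $74,000 − 20% × ($600,000 − $495,000) = $74,000 − $21,000 = $53,000
  Base: $600,000 − $53,000 = $547,000
  $547,000 × 14% = $76,580

General income tax:
  $212,000 × 13% = $27,560
  $92,000 × 22% = $20,240
  $83,000 × 28% = $23,240
  → $71,040
  Less low-income housing credit $50,000 → $21,040

$76,580 > $21,040, so the supplementary minimum tax is the binding amount.

$76,580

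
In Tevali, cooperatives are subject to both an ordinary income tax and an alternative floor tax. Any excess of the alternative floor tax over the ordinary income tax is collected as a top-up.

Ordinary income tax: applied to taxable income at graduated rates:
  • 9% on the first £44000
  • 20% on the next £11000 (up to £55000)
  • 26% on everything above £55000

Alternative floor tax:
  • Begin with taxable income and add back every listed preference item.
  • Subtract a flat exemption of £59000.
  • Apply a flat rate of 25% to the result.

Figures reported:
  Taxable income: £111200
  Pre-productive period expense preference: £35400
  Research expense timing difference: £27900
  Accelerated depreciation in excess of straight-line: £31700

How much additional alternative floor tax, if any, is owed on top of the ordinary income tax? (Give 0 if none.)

£16028

Ordinary income tax:
  £44000 × 9% = £3960
  £11000 × 20% = £2200
  £56200 × 26% = £14612
  → £20772

Alternative floor tax:
  Adjusted income: £111200 + £35400 + £27900 + £31700 = £206200
  Less exemption £59000 → base £147200
  £147200 × 25% = £36800

Excess of alternative floor tax over ordinary income tax: £36800 − £20772 = £16028.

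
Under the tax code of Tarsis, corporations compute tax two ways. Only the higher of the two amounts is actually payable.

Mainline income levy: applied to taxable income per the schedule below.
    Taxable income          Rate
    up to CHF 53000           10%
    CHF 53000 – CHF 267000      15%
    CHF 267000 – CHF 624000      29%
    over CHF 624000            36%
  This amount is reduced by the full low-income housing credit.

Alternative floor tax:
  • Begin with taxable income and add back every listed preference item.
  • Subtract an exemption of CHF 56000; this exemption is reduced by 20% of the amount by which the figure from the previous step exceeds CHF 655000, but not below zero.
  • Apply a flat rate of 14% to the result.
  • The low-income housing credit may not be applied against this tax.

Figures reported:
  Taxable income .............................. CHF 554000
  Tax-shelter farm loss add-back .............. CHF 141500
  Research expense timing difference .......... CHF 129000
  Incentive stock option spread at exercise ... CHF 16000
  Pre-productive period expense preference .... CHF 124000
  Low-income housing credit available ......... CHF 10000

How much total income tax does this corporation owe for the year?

Mainline income levy:
  CHF 53000 × 10% = CHF 5300
  CHF 214000 × 15% = CHF 32100
  CHF 287000 × 29% = CHF 83230
  → CHF 120630
  Less low-income housing credit CHF 10000 → CHF 110630

Alternative floor tax:
  Adjusted income: CHF 554000 + CHF 141500 + CHF 129000 + CHF 16000 + CHF 124000 = CHF 964500
  Exemption: 20% × (CHF 964500 − CHF 655000) = CHF 61900 ≥ CHF 56000, so the exemption is fully phased out
  Base: CHF 964500 − CHF 0 = CHF 964500
  CHF 964500 × 14% = CHF 135030

CHF 135030 > CHF 110630, so the alternative floor tax is the binding amount.

CHF 135030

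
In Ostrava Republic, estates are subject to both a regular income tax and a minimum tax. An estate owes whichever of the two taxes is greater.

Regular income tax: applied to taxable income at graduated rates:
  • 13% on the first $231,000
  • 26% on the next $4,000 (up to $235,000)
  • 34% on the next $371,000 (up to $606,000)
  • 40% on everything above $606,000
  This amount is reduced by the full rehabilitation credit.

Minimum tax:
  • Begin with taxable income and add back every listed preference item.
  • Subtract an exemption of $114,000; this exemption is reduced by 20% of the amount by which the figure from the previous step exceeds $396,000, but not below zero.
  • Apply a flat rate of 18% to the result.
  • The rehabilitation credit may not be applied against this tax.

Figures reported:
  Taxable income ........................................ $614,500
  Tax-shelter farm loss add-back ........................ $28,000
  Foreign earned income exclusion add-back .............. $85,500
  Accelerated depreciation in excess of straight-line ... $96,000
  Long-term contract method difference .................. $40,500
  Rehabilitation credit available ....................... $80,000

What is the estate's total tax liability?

Minimum tax:
  Adjusted income: $614,500 + $28,000 + $85,500 + $96,000 + $40,500 = $864,500
  Exemption: $114,000 − 20% × ($864,500 − $396,000) = $114,000 − $93,700 = $20,300
  Base: $864,500 − $20,300 = $844,200
  $844,200 × 18% = $151,956

Regular income tax:
  $231,000 × 13% = $30,030
  $4,000 × 26% = $1,040
  $371,000 × 34% = $126,140
  $8,500 × 40% = $3,400
  → $160,610
  Less rehabilitation credit $80,000 → $80,610

$151,956 > $80,610, so the minimum tax is the binding amount.

$151,956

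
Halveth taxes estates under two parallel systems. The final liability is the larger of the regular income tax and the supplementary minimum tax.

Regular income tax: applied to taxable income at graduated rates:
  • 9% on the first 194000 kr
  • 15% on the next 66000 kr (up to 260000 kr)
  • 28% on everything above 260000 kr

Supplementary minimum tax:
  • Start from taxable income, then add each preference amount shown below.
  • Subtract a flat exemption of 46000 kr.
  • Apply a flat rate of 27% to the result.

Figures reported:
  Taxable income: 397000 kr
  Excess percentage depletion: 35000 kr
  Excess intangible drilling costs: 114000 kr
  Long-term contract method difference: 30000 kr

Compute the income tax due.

Supplementary minimum tax:
  Adjusted income: 397000 kr + 35000 kr + 114000 kr + 30000 kr = 576000 kr
  Less exemption 46000 kr → base 530000 kr
  530000 kr × 27% = 143100 kr

Regular income tax:
  194000 kr × 9% = 17460 kr
  66000 kr × 15% = 9900 kr
  137000 kr × 28% = 38360 kr
  → 65720 kr

143100 kr > 65720 kr, so the supplementary minimum tax is the binding amount.

143100 kr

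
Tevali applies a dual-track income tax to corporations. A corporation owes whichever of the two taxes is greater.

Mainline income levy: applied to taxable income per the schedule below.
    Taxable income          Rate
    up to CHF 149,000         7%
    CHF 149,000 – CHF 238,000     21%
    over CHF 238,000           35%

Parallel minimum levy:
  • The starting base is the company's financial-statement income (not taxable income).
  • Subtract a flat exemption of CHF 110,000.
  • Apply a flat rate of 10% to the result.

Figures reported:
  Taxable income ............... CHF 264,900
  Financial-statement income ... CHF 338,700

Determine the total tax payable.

CHF 38,535

Mainline income levy:
  CHF 149,000 × 7% = CHF 10,430
  CHF 89,000 × 21% = CHF 18,690
  CHF 26,900 × 35% = CHF 9,415
  → CHF 38,535

Parallel minimum levy:
  Base (financial-statement income): CHF 338,700
  Less exemption CHF 110,000 → base CHF 228,700
  CHF 228,700 × 10% = CHF 22,870

CHF 38,535 > CHF 22,870, so the mainline income levy governs.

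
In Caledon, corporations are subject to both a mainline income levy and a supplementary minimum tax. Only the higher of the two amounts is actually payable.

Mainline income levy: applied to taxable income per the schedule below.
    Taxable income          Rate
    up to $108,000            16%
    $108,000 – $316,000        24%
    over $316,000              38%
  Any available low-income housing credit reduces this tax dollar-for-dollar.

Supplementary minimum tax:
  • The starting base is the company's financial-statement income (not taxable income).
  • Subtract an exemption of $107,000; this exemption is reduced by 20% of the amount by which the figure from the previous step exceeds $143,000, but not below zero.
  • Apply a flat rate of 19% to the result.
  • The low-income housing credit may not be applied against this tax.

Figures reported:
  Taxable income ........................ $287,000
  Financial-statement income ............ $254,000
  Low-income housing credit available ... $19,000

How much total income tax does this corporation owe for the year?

$41,240

Supplementary minimum tax:
  Base (financial-statement income): $254,000
  Exemption: $107,000 − 20% × ($254,000 − $143,000) = $107,000 − $22,200 = $84,800
  Base: $254,000 − $84,800 = $169,200
  $169,200 × 19% = $32,148

Mainline income levy:
  $108,000 × 16% = $17,280
  $179,000 × 24% = $42,960
  → $60,240
  Less low-income housing credit $19,000 → $41,240

$41,240 > $32,148, so the mainline income levy governs.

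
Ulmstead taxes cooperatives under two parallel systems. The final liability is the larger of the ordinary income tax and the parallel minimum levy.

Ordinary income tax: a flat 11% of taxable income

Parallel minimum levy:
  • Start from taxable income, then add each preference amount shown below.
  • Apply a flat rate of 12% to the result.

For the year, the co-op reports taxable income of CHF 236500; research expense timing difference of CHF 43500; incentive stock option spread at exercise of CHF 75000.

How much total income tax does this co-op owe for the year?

CHF 42600

Parallel minimum levy:
  Adjusted income: CHF 236500 + CHF 43500 + CHF 75000 = CHF 355000
  CHF 355000 × 12% = CHF 42600

Ordinary income tax:
  CHF 236500 × 11% = CHF 26015

CHF 42600 > CHF 26015, so the parallel minimum levy is the binding amount.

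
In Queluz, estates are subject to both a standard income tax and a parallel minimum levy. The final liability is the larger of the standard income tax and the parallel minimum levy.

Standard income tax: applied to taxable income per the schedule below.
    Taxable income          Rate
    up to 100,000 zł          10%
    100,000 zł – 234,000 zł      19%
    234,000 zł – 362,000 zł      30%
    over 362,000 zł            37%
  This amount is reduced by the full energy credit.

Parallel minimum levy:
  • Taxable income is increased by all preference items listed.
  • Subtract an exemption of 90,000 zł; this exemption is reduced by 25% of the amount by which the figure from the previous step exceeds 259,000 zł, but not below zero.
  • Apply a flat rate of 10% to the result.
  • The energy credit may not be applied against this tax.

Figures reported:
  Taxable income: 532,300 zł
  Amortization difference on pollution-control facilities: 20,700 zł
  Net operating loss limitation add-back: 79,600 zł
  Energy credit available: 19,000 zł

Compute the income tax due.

117,871 zł

Parallel minimum levy:
  Adjusted income: 532,300 zł + 20,700 zł + 79,600 zł = 632,600 zł
  Exemption: 25% × (632,600 zł − 259,000 zł) = 93,400 zł ≥ 90,000 zł, so the exemption is fully phased out
  Base: 632,600 zł − 0 zł = 632,600 zł
  632,600 zł × 10% = 63,260 zł

Standard income tax:
  100,000 zł × 10% = 10,000 zł
  134,000 zł × 19% = 25,460 zł
  128,000 zł × 30% = 38,400 zł
  170,300 zł × 37% = 63,011 zł
  → 136,871 zł
  Less energy credit 19,000 zł → 117,871 zł

117,871 zł > 63,260 zł, so the standard income tax governs.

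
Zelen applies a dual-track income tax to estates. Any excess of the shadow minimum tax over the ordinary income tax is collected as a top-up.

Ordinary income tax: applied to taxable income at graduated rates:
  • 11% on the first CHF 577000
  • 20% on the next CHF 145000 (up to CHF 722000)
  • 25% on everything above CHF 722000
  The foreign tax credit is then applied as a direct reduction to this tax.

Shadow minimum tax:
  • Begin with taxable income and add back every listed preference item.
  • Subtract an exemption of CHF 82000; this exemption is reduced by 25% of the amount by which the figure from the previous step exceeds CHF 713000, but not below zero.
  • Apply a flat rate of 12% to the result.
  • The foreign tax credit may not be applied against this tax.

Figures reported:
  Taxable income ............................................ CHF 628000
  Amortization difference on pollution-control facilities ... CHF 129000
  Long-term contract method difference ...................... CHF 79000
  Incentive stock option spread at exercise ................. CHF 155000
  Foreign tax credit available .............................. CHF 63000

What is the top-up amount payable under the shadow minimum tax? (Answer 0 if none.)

Shadow minimum tax:
  Adjusted income: CHF 628000 + CHF 129000 + CHF 79000 + CHF 155000 = CHF 991000
  Exemption: CHF 82000 − 25% × (CHF 991000 − CHF 713000) = CHF 82000 − CHF 69500 = CHF 12500
  Base: CHF 991000 − CHF 12500 = CHF 978500
  CHF 978500 × 12% = CHF 117420

Ordinary income tax:
  CHF 577000 × 11% = CHF 63470
  CHF 51000 × 20% = CHF 10200
  → CHF 73670
  Less foreign tax credit CHF 63000 → CHF 10670

Excess of shadow minimum tax over ordinary income tax: CHF 117420 − CHF 10670 = CHF 106750.

CHF 106750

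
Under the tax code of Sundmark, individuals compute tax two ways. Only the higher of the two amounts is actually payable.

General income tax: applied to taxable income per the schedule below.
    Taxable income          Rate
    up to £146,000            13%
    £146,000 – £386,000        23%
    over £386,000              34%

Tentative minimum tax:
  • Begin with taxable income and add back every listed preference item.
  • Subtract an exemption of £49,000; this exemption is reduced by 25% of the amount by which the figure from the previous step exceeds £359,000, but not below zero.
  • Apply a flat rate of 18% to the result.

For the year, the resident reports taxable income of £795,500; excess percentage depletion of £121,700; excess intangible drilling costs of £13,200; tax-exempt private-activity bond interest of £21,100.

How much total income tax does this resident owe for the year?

Tentative minimum tax:
  Adjusted income: £795,500 + £121,700 + £13,200 + £21,100 = £951,500
  Exemption: 25% × (£951,500 − £359,000) = £148,125 ≥ £49,000, so the exemption is fully phased out
  Base: £951,500 − £0 = £951,500
  £951,500 × 18% = £171,270

General income tax:
  £146,000 × 13% = £18,980
  £240,000 × 23% = £55,200
  £409,500 × 34% = £139,230
  → £213,410

£213,410 > £171,270, so the general income tax governs.

£213,410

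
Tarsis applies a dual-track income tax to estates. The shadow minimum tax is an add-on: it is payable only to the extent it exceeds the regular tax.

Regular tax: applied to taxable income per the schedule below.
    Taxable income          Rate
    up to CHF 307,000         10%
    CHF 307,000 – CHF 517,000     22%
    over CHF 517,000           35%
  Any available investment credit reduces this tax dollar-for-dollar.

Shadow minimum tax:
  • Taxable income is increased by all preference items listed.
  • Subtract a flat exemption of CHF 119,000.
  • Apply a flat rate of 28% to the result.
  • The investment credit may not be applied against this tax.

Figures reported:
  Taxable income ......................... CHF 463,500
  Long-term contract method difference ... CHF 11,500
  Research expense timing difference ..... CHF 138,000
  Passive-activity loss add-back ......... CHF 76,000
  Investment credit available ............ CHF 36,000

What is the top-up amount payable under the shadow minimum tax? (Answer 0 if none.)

CHF 130,470

Regular tax:
  CHF 307,000 × 10% = CHF 30,700
  CHF 156,500 × 22% = CHF 34,430
  → CHF 65,130
  Less investment credit CHF 36,000 → CHF 29,130

Shadow minimum tax:
  Adjusted income: CHF 463,500 + CHF 11,500 + CHF 138,000 + CHF 76,000 = CHF 689,000
  Less exemption CHF 119,000 → base CHF 570,000
  CHF 570,000 × 28% = CHF 159,600

Excess of shadow minimum tax over regular tax: CHF 159,600 − CHF 29,130 = CHF 130,470.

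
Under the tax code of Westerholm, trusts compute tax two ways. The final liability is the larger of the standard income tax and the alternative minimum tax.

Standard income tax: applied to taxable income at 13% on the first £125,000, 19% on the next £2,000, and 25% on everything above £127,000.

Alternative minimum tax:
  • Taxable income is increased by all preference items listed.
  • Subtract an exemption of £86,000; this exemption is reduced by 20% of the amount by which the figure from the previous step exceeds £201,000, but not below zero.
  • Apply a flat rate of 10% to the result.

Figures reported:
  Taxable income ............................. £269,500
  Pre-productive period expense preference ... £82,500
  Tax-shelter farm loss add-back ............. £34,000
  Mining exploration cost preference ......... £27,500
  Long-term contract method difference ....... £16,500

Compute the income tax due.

Standard income tax:
  £125,000 × 13% = £16,250
  £2,000 × 19% = £380
  £142,500 × 25% = £35,625
  → £52,255

Alternative minimum tax:
  Adjusted income: £269,500 + £82,500 + £34,000 + £27,500 + £16,500 = £430,000
  Exemption: £86,000 − 20% × (£430,000 − £201,000) = £86,000 − £45,800 = £40,200
  Base: £430,000 − £40,200 = £389,800
  £389,800 × 10% = £38,980

£52,255 > £38,980, so the standard income tax governs.

£52,255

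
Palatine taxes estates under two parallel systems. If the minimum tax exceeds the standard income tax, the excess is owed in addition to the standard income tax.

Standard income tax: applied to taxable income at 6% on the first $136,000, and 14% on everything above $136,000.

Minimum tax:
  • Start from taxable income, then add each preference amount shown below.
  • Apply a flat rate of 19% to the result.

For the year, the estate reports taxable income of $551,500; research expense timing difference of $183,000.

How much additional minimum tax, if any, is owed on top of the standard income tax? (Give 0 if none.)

Standard income tax:
  $136,000 × 6% = $8,160
  $415,500 × 14% = $58,170
  → $66,330

Minimum tax:
  Adjusted income: $551,500 + $183,000 = $734,500
  $734,500 × 19% = $139,555

Excess of minimum tax over standard income tax: $139,555 − $66,330 = $73,225.

$73,225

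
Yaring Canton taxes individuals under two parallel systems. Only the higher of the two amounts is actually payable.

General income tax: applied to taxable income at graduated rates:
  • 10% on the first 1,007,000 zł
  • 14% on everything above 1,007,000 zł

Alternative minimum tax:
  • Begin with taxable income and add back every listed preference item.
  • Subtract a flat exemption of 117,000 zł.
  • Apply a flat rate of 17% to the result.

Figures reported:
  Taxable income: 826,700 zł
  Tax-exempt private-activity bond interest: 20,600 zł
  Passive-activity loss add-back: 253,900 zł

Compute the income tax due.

167,314 zł

Alternative minimum tax:
  Adjusted income: 826,700 zł + 20,600 zł + 253,900 zł = 1,101,200 zł
  Less exemption 117,000 zł → base 984,200 zł
  984,200 zł × 17% = 167,314 zł

General income tax:
  826,700 zł × 10% = 82,670 zł

167,314 zł > 82,670 zł, so the alternative minimum tax is the binding amount.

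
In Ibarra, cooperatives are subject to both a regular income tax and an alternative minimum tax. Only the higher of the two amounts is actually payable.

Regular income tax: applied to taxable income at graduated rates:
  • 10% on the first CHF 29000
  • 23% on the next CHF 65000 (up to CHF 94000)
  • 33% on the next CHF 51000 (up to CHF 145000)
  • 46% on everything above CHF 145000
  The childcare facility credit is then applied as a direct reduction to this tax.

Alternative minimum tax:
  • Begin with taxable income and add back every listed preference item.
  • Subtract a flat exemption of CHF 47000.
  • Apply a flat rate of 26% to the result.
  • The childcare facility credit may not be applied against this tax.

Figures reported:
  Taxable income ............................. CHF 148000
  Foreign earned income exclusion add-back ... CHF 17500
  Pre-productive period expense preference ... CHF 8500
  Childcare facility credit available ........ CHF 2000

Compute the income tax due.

CHF 34060

Alternative minimum tax:
  Adjusted income: CHF 148000 + CHF 17500 + CHF 8500 = CHF 174000
  Less exemption CHF 47000 → base CHF 127000
  CHF 127000 × 26% = CHF 33020

Regular income tax:
  CHF 29000 × 10% = CHF 2900
  CHF 65000 × 23% = CHF 14950
  CHF 51000 × 33% = CHF 16830
  CHF 3000 × 46% = CHF 1380
  → CHF 36060
  Less childcare facility credit CHF 2000 → CHF 34060

CHF 34060 > CHF 33020, so the regular income tax governs.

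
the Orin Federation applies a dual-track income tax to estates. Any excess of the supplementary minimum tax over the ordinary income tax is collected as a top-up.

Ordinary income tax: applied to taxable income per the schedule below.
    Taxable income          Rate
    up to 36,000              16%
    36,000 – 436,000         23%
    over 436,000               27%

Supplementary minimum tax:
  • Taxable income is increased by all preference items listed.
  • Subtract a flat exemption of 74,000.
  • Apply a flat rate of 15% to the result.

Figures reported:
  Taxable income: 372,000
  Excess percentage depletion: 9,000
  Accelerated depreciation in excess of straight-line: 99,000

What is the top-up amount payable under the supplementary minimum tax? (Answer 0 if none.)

0

Supplementary minimum tax:
  Adjusted income: 372,000 + 9,000 + 99,000 = 480,000
  Less exemption 74,000 → base 406,000
  406,000 × 15% = 60,900

Ordinary income tax:
  36,000 × 16% = 5,760
  336,000 × 23% = 77,280
  → 83,040

60,900 ≤ 83,040, so no add-on is due.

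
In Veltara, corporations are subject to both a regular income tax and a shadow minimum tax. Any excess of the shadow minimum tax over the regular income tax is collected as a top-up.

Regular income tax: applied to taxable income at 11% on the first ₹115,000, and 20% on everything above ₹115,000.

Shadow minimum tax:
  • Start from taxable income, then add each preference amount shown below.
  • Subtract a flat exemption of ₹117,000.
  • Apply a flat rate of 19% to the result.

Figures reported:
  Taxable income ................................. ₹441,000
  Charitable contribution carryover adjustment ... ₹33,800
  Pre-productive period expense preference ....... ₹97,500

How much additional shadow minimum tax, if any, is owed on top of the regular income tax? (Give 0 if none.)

₹8,657

Shadow minimum tax:
  Adjusted income: ₹441,000 + ₹33,800 + ₹97,500 = ₹572,300
  Less exemption ₹117,000 → base ₹455,300
  ₹455,300 × 19% = ₹86,507

Regular income tax:
  ₹115,000 × 11% = ₹12,650
  ₹326,000 × 20% = ₹65,200
  → ₹77,850

Excess of shadow minimum tax over regular income tax: ₹86,507 − ₹77,850 = ₹8,657.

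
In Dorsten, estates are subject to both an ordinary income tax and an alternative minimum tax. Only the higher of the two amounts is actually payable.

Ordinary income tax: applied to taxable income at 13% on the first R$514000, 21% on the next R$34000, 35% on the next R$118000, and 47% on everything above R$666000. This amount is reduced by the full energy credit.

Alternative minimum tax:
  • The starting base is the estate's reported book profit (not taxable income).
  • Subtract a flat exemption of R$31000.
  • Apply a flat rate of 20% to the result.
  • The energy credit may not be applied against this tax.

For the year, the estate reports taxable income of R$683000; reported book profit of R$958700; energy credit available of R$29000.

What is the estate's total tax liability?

R$185540

Ordinary income tax:
  R$514000 × 13% = R$66820
  R$34000 × 21% = R$7140
  R$118000 × 35% = R$41300
  R$17000 × 47% = R$7990
  → R$123250
  Less energy credit R$29000 → R$94250

Alternative minimum tax:
  Base (reported book profit): R$958700
  Less exemption R$31000 → base R$927700
  R$927700 × 20% = R$185540

R$185540 > R$94250, so the alternative minimum tax is the binding amount.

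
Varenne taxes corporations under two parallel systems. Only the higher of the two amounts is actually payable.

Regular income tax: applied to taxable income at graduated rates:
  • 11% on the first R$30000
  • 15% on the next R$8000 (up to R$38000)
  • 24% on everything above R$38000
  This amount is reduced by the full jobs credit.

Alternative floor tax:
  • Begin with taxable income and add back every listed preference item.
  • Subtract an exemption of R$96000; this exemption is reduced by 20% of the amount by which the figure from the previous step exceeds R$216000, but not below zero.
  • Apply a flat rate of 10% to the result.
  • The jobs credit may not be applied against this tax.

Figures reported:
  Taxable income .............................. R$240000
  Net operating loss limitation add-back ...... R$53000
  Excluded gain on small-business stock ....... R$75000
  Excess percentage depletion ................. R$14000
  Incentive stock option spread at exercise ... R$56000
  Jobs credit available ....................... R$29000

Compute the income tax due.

R$38640

Alternative floor tax:
  Adjusted income: R$240000 + R$53000 + R$75000 + R$14000 + R$56000 = R$438000
  Exemption: R$96000 − 20% × (R$438000 − R$216000) = R$96000 − R$44400 = R$51600
  Base: R$438000 − R$51600 = R$386400
  R$386400 × 10% = R$38640

Regular income tax:
  R$30000 × 11% = R$3300
  R$8000 × 15% = R$1200
  R$202000 × 24% = R$48480
  → R$52980
  Less jobs credit R$29000 → R$23980

R$38640 > R$23980, so the alternative floor tax is the binding amount.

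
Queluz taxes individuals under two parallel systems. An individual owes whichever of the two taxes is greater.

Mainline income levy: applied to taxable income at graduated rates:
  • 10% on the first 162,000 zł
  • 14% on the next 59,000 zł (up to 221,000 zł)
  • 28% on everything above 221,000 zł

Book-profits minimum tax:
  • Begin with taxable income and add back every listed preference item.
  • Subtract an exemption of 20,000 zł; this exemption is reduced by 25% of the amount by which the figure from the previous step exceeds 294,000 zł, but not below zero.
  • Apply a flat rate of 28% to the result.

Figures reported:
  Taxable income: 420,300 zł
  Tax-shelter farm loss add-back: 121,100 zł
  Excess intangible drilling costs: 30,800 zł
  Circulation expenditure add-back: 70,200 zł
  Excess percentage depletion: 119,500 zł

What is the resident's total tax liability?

Mainline income levy:
  162,000 zł × 10% = 16,200 zł
  59,000 zł × 14% = 8,260 zł
  199,300 zł × 28% = 55,804 zł
  → 80,264 zł

Book-profits minimum tax:
  Adjusted income: 420,300 zł + 121,100 zł + 30,800 zł + 70,200 zł + 119,500 zł = 761,900 zł
  Exemption: 25% × (761,900 zł − 294,000 zł) = 116,975 zł ≥ 20,000 zł, so the exemption is fully phased out
  Base: 761,900 zł − 0 zł = 761,900 zł
  761,900 zł × 28% = 213,332 zł

213,332 zł > 80,264 zł, so the book-profits minimum tax is the binding amount.

213,332 zł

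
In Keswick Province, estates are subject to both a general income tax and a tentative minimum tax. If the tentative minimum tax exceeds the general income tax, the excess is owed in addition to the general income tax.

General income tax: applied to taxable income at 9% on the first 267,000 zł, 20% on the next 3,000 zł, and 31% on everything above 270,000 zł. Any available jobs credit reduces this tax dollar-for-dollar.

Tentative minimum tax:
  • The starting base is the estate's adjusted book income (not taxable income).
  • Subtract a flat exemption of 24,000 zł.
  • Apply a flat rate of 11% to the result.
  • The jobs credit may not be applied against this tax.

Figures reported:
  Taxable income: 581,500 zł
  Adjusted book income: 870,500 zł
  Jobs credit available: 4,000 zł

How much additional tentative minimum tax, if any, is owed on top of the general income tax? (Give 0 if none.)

0 zł

Tentative minimum tax:
  Base (adjusted book income): 870,500 zł
  Less exemption 24,000 zł → base 846,500 zł
  846,500 zł × 11% = 93,115 zł

General income tax:
  267,000 zł × 9% = 24,030 zł
  3,000 zł × 20% = 600 zł
  311,500 zł × 31% = 96,565 zł
  → 121,195 zł
  Less jobs credit 4,000 zł → 117,195 zł

93,115 zł ≤ 117,195 zł, so no add-on is due.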